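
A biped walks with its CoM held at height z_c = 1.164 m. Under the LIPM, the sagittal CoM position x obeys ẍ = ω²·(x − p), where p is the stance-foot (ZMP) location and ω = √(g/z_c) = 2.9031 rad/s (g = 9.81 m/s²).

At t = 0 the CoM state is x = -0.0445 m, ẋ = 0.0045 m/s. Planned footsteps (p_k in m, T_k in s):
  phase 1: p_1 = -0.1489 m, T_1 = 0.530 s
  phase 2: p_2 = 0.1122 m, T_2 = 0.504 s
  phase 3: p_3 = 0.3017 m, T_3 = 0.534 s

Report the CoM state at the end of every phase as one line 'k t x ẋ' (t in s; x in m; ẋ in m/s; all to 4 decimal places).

phase 1: p=-0.1489, T=0.530, ωT=1.538643, cosh=2.436468, sinh=2.221796; start (x,ẋ)=(-0.044500, 0.004500) → end (x,ẋ)=(0.108911, 0.684354)
phase 2: p=0.1122, T=0.504, ωT=1.463162, cosh=2.275551, sinh=2.044048; start (x,ẋ)=(0.108911, 0.684354) → end (x,ẋ)=(0.586564, 1.537767)
phase 3: p=0.3017, T=0.534, ωT=1.550255, cosh=2.462434, sinh=2.250240; start (x,ẋ)=(0.586564, 1.537767) → end (x,ẋ)=(2.195107, 5.647573)

1 0.5300 0.1089 0.6844
2 1.0340 0.5866 1.5378
3 1.5680 2.1951 5.6476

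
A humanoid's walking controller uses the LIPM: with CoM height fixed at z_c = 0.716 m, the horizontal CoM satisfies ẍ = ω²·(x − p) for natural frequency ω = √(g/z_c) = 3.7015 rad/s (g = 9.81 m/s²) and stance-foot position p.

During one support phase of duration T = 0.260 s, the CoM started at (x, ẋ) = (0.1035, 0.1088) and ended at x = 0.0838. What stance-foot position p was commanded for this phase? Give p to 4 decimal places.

ωT = 3.7015·0.260 = 0.962390; cosh(ωT) = 1.499962, sinh(ωT) = 1.117984
x(T) = p + (x₀−p)·cosh(ωT) + (ẋ₀/ω)·sinh(ωT) ⇒ p·(1 − cosh) = x(T) − x₀·cosh − (ẋ₀/ω)·sinh
numerator   = 0.0838 − (0.1035)·1.499962 − (0.1088/3.7015)·1.117984 = -0.104308
denominator = 1 − 1.499962 = -0.499962
p = -0.104308 / -0.499962 = 0.2086

p = 0.2086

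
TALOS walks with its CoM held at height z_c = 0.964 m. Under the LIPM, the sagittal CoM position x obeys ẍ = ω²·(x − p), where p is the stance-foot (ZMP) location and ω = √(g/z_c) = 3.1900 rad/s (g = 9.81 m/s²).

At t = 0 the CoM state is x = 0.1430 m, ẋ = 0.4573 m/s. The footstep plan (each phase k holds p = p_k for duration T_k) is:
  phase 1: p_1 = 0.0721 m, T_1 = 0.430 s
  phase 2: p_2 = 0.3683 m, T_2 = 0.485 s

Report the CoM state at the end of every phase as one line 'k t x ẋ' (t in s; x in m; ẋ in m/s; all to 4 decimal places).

phase 1: p=0.0721, T=0.430, ωT=1.371700, cosh=2.097861, sinh=1.844186; start (x,ẋ)=(0.143000, 0.457300) → end (x,ẋ)=(0.485210, 1.376453)
phase 2: p=0.3683, T=0.485, ωT=1.547150, cosh=2.455458, sinh=2.242604; start (x,ẋ)=(0.485210, 1.376453) → end (x,ẋ)=(1.623029, 4.216187)

1 0.4300 0.4852 1.3765
2 0.9150 1.6230 4.2162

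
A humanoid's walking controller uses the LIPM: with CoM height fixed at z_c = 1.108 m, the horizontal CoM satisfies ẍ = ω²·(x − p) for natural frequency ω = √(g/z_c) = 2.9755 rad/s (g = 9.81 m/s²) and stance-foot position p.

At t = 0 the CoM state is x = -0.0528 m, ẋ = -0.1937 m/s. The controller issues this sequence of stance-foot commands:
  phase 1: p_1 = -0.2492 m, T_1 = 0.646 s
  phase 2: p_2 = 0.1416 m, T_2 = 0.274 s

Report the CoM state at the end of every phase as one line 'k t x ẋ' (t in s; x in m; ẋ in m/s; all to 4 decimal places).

1 0.6460 0.2187 1.2784
2 0.9200 0.6362 1.9358

phase 1: p=-0.2492, T=0.646, ωT=1.922173, cosh=3.491043, sinh=3.344754; start (x,ẋ)=(-0.052800, -0.193700) → end (x,ẋ)=(0.218703, 1.278420)
phase 2: p=0.1416, T=0.274, ωT=0.815287, cosh=1.351168, sinh=0.908656; start (x,ẋ)=(0.218703, 1.278420) → end (x,ẋ)=(0.636182, 1.935824)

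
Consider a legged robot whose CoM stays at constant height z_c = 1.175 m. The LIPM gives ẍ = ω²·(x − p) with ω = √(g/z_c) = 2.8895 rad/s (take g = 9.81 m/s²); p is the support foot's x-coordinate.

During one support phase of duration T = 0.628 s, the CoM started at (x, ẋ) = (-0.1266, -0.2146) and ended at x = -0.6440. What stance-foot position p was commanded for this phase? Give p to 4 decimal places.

ωT = 2.8895·0.628 = 1.814606; cosh(ωT) = 3.150780, sinh(ωT) = 2.987877
x(T) = p + (x₀−p)·cosh(ωT) + (ẋ₀/ω)·sinh(ωT) ⇒ p·(1 − cosh) = x(T) − x₀·cosh − (ẋ₀/ω)·sinh
numerator   = -0.6440 − (-0.1266)·3.150780 − (-0.2146/2.8895)·2.987877 = -0.023205
denominator = 1 − 3.150780 = -2.150780
p = -0.023205 / -2.150780 = 0.0108

p = 0.0108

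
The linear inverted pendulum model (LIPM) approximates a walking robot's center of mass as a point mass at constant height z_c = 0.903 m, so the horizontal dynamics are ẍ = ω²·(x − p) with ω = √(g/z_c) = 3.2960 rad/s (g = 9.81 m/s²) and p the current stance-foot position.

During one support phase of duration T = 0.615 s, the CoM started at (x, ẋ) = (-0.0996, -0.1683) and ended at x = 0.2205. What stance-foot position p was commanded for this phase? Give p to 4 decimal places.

ωT = 3.2960·0.615 = 2.027040; cosh(ωT) = 3.861653, sinh(ωT) = 3.729929
x(T) = p + (x₀−p)·cosh(ωT) + (ẋ₀/ω)·sinh(ωT) ⇒ p·(1 − cosh) = x(T) − x₀·cosh − (ẋ₀/ω)·sinh
numerator   = 0.2205 − (-0.0996)·3.861653 − (-0.1683/3.2960)·3.729929 = 0.795578
denominator = 1 − 3.861653 = -2.861653
p = 0.795578 / -2.861653 = -0.2780

p = -0.2780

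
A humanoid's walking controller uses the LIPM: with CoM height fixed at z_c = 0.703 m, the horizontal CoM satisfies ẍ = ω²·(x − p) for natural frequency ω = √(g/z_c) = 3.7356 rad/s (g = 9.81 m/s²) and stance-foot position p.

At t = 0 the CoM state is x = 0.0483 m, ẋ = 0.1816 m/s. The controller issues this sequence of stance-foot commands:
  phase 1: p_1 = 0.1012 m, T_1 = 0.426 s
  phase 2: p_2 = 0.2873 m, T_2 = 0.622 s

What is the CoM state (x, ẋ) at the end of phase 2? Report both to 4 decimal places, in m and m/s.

x = -0.7805, ẋ = -3.9133

phase 1: p=0.1012, T=0.426, ωT=1.591366, cosh=2.557049, sinh=2.353401; start (x,ẋ)=(0.048300, 0.181600) → end (x,ẋ)=(0.080339, -0.000703)
phase 2: p=0.2873, T=0.622, ωT=2.323543, cosh=5.154859, sinh=5.056933; start (x,ẋ)=(0.080339, -0.000703) → end (x,ẋ)=(-0.780508, -3.913262)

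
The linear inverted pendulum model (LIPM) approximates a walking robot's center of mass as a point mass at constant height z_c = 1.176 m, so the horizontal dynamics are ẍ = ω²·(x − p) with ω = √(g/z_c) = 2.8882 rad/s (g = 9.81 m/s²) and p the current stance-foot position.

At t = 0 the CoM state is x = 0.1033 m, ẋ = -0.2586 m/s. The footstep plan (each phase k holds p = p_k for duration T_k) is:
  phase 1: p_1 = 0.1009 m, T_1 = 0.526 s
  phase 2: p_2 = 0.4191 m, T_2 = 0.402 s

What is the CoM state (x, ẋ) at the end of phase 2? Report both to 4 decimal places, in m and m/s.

phase 1: p=0.1009, T=0.526, ωT=1.519193, cosh=2.393713, sinh=2.174825; start (x,ẋ)=(0.103300, -0.258600) → end (x,ẋ)=(-0.088082, -0.603939)
phase 2: p=0.4191, T=0.402, ωT=1.161056, cosh=1.753230, sinh=1.440075; start (x,ẋ)=(-0.088082, -0.603939) → end (x,ẋ)=(-0.771234, -3.168327)

x = -0.7712, ẋ = -3.1683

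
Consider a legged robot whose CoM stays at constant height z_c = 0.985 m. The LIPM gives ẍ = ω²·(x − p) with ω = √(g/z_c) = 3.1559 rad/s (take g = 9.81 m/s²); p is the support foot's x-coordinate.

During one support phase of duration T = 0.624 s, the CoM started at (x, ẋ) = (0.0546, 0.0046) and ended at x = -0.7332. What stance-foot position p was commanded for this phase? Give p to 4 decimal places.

p = 0.3535

ωT = 3.1559·0.624 = 1.969282; cosh(ωT) = 3.652542, sinh(ωT) = 3.512985
x(T) = p + (x₀−p)·cosh(ωT) + (ẋ₀/ω)·sinh(ωT) ⇒ p·(1 − cosh) = x(T) − x₀·cosh − (ẋ₀/ω)·sinh
numerator   = -0.7332 − (0.0546)·3.652542 − (0.0046/3.1559)·3.512985 = -0.937749
denominator = 1 − 3.652542 = -2.652542
p = -0.937749 / -2.652542 = 0.3535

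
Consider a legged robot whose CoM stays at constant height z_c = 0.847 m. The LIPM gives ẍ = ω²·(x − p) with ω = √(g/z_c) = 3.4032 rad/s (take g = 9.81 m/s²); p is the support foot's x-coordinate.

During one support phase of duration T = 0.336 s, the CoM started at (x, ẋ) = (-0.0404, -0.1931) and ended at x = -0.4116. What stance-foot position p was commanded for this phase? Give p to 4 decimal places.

ωT = 3.4032·0.336 = 1.143475; cosh(ωT) = 1.728181, sinh(ωT) = 1.409472
x(T) = p + (x₀−p)·cosh(ωT) + (ẋ₀/ω)·sinh(ωT) ⇒ p·(1 − cosh) = x(T) − x₀·cosh − (ẋ₀/ω)·sinh
numerator   = -0.4116 − (-0.0404)·1.728181 − (-0.1931/3.4032)·1.409472 = -0.261807
denominator = 1 − 1.728181 = -0.728181
p = -0.261807 / -0.728181 = 0.3595

p = 0.3595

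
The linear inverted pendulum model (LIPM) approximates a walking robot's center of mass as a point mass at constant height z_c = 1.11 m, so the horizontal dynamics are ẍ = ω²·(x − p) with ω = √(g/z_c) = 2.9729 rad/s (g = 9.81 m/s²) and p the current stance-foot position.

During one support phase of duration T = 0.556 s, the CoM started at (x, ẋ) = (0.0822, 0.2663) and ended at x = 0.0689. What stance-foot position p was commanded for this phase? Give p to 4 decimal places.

p = 0.2220

ωT = 2.9729·0.556 = 1.652932; cosh(ωT) = 2.706879, sinh(ωT) = 2.515392
x(T) = p + (x₀−p)·cosh(ωT) + (ẋ₀/ω)·sinh(ωT) ⇒ p·(1 − cosh) = x(T) − x₀·cosh − (ẋ₀/ω)·sinh
numerator   = 0.0689 − (0.0822)·2.706879 − (0.2663/2.9729)·2.515392 = -0.378924
denominator = 1 − 2.706879 = -1.706879
p = -0.378924 / -1.706879 = 0.2220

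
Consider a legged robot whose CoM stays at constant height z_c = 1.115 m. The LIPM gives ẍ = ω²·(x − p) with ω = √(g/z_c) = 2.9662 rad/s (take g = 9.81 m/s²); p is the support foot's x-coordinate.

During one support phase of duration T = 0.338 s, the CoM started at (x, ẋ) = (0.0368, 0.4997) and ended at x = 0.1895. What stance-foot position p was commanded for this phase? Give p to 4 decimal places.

ωT = 2.9662·0.338 = 1.002576; cosh(ωT) = 1.546113, sinh(ωT) = 1.179179
x(T) = p + (x₀−p)·cosh(ωT) + (ẋ₀/ω)·sinh(ωT) ⇒ p·(1 − cosh) = x(T) − x₀·cosh − (ẋ₀/ω)·sinh
numerator   = 0.1895 − (0.0368)·1.546113 − (0.4997/2.9662)·1.179179 = -0.066047
denominator = 1 − 1.546113 = -0.546113
p = -0.066047 / -0.546113 = 0.1209

p = 0.1209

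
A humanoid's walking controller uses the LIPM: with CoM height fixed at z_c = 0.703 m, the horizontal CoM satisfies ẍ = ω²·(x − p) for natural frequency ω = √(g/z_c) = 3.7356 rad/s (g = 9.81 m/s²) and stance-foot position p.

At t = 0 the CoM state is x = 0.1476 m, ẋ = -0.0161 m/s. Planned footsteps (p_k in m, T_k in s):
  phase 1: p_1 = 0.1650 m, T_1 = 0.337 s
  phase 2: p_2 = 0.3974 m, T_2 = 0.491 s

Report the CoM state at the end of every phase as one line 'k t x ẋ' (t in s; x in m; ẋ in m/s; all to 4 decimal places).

phase 1: p=0.1650, T=0.337, ωT=1.258897, cosh=1.902751, sinh=1.618784; start (x,ẋ)=(0.147600, -0.016100) → end (x,ẋ)=(0.124915, -0.135854)
phase 2: p=0.3974, T=0.491, ωT=1.834180, cosh=3.209870, sinh=3.050126; start (x,ẋ)=(0.124915, -0.135854) → end (x,ẋ)=(-0.588166, -3.540779)

1 0.3370 0.1249 -0.1359
2 0.8280 -0.5882 -3.5408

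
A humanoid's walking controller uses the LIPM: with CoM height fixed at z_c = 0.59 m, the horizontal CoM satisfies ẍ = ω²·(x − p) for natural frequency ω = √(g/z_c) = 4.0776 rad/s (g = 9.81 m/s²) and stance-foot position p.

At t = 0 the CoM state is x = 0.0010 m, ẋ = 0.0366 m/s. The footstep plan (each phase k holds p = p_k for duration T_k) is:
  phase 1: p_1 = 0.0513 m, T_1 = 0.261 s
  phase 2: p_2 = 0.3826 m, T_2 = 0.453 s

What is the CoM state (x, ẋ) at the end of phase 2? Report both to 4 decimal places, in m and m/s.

x = -1.0755, ẋ = -5.7192

phase 1: p=0.0513, T=0.261, ωT=1.064254, cosh=1.621830, sinh=1.276845; start (x,ẋ)=(0.001000, 0.036600) → end (x,ẋ)=(-0.018817, -0.202526)
phase 2: p=0.3826, T=0.453, ωT=1.847153, cosh=3.249712, sinh=3.092026; start (x,ẋ)=(-0.018817, -0.202526) → end (x,ẋ)=(-1.075465, -5.719238)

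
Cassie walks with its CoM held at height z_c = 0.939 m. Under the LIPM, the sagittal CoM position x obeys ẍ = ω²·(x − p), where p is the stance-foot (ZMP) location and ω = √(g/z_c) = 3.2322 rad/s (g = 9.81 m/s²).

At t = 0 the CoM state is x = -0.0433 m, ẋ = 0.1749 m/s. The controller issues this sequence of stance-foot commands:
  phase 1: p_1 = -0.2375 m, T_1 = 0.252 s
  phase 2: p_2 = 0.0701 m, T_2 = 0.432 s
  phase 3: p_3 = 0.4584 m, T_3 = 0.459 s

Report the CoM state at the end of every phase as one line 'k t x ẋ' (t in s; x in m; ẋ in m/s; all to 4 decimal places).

1 0.2520 0.0739 0.8059
2 0.6840 0.5510 1.7509
3 1.1430 1.8057 4.6841

phase 1: p=-0.2375, T=0.252, ωT=0.814514, cosh=1.350467, sinh=0.907612; start (x,ẋ)=(-0.043300, 0.174900) → end (x,ẋ)=(0.073873, 0.805899)
phase 2: p=0.0701, T=0.432, ωT=1.396310, cosh=2.143887, sinh=1.896378; start (x,ẋ)=(0.073873, 0.805899) → end (x,ẋ)=(0.551022, 1.750883)
phase 3: p=0.4584, T=0.459, ωT=1.483580, cosh=2.317762, sinh=2.090938; start (x,ẋ)=(0.551022, 1.750883) → end (x,ẋ)=(1.805736, 4.684097)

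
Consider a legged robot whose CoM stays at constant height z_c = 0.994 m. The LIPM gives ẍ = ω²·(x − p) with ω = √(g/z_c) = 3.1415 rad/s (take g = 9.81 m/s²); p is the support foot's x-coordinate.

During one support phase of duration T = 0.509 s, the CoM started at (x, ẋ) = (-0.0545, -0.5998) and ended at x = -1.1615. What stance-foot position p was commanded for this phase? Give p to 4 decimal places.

p = 0.3606

ωT = 3.1415·0.509 = 1.599024; cosh(ωT) = 2.575146, sinh(ωT) = 2.373052
x(T) = p + (x₀−p)·cosh(ωT) + (ẋ₀/ω)·sinh(ωT) ⇒ p·(1 − cosh) = x(T) − x₀·cosh − (ẋ₀/ω)·sinh
numerator   = -1.1615 − (-0.0545)·2.575146 − (-0.5998/3.1415)·2.373052 = -0.568073
denominator = 1 − 2.575146 = -1.575146
p = -0.568073 / -1.575146 = 0.3606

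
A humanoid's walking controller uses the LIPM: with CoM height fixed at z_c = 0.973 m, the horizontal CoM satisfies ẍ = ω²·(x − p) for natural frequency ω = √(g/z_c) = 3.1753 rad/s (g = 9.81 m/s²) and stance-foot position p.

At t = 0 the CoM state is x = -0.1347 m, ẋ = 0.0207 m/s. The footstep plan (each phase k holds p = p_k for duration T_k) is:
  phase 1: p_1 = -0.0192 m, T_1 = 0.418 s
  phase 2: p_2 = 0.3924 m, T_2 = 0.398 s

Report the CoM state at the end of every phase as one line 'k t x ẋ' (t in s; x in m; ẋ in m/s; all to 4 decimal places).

1 0.4180 -0.2408 -0.6011
2 0.8160 -1.1257 -4.4221

phase 1: p=-0.0192, T=0.418, ωT=1.327275, cosh=2.017977, sinh=1.752778; start (x,ẋ)=(-0.134700, 0.020700) → end (x,ẋ)=(-0.240850, -0.601054)
phase 2: p=0.3924, T=0.398, ωT=1.263769, cosh=1.910661, sinh=1.628074; start (x,ẋ)=(-0.240850, -0.601054) → end (x,ẋ)=(-1.125705, -4.422075)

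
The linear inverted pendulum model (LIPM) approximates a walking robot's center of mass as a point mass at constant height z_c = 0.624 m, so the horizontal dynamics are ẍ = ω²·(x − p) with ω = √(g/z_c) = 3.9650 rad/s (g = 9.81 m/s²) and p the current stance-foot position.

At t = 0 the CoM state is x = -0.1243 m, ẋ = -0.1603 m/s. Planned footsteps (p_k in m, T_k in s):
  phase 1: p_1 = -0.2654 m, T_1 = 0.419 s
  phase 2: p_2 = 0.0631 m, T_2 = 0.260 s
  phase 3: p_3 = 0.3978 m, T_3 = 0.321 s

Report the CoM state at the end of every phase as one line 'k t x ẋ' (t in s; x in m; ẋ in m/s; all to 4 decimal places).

1 0.4190 0.0169 0.9827
2 0.6790 0.2934 1.3288
3 1.0000 0.7481 1.8771

phase 1: p=-0.2654, T=0.419, ωT=1.661335, cosh=2.728111, sinh=2.538226; start (x,ẋ)=(-0.124300, -0.160300) → end (x,ẋ)=(0.016919, 0.982723)
phase 2: p=0.0631, T=0.260, ωT=1.030900, cosh=1.580137, sinh=1.223451; start (x,ẋ)=(0.016919, 0.982723) → end (x,ẋ)=(0.293360, 1.328815)
phase 3: p=0.3978, T=0.321, ωT=1.272765, cosh=1.925384, sinh=1.645328; start (x,ẋ)=(0.293360, 1.328815) → end (x,ẋ)=(0.748121, 1.877140)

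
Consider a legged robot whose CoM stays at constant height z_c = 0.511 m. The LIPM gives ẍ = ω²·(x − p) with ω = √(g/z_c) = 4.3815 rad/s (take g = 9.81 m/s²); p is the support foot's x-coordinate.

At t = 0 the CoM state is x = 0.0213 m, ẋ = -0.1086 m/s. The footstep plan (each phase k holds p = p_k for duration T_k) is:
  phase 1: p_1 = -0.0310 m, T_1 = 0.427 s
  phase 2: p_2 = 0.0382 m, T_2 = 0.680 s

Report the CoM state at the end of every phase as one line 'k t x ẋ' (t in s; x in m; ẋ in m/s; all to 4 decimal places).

phase 1: p=-0.0310, T=0.427, ωT=1.870900, cosh=3.324063, sinh=3.170078; start (x,ẋ)=(0.021300, -0.108600) → end (x,ẋ)=(0.064275, 0.365438)
phase 2: p=0.0382, T=0.680, ωT=2.979420, cosh=9.863612, sinh=9.812789; start (x,ẋ)=(0.064275, 0.365438) → end (x,ẋ)=(1.113826, 4.725619)

1 0.4270 0.0643 0.3654
2 1.1070 1.1138 4.7256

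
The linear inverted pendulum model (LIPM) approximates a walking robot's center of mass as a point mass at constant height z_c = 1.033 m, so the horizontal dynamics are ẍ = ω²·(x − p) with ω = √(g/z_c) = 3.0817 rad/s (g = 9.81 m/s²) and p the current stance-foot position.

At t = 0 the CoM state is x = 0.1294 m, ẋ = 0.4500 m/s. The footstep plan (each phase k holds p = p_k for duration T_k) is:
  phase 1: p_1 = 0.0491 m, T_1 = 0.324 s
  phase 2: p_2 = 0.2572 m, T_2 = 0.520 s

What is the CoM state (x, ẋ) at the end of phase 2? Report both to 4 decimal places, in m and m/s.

x = 1.2422, ẋ = 3.1796

phase 1: p=0.0491, T=0.324, ωT=0.998471, cosh=1.541285, sinh=1.172843; start (x,ẋ)=(0.129400, 0.450000) → end (x,ẋ)=(0.344128, 0.983811)
phase 2: p=0.2572, T=0.520, ωT=1.602484, cosh=2.583373, sinh=2.381978; start (x,ẋ)=(0.344128, 0.983811) → end (x,ẋ)=(1.242196, 3.179646)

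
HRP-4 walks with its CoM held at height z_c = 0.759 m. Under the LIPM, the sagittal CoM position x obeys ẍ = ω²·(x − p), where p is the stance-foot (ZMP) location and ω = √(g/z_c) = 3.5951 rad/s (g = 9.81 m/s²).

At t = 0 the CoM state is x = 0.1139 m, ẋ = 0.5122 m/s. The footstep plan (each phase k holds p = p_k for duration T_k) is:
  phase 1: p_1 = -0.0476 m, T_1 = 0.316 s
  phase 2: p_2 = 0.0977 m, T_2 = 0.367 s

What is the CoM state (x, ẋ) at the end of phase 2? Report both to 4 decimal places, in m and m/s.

phase 1: p=-0.0476, T=0.316, ωT=1.136052, cosh=1.717766, sinh=1.396681; start (x,ẋ)=(0.113900, 0.512200) → end (x,ẋ)=(0.428807, 1.690765)
phase 2: p=0.0977, T=0.367, ωT=1.319402, cosh=2.004239, sinh=1.736944; start (x,ẋ)=(0.428807, 1.690765) → end (x,ẋ)=(1.578196, 5.456288)

x = 1.5782, ẋ = 5.4563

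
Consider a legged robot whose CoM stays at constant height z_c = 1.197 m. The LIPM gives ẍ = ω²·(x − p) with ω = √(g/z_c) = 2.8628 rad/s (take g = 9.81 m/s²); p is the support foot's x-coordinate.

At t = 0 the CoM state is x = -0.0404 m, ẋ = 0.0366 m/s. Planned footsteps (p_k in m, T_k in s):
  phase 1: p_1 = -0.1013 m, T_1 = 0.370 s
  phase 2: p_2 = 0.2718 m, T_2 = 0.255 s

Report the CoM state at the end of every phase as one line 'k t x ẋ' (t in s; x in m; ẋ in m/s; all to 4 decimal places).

1 0.3700 0.0133 0.2803
2 0.6250 0.0193 -0.2311

phase 1: p=-0.1013, T=0.370, ωT=1.059236, cosh=1.615444, sinh=1.268723; start (x,ẋ)=(-0.040400, 0.036600) → end (x,ẋ)=(0.013301, 0.280320)
phase 2: p=0.2718, T=0.255, ωT=0.730014, cosh=1.278506, sinh=0.796604; start (x,ẋ)=(0.013301, 0.280320) → end (x,ẋ)=(0.019309, -0.231121)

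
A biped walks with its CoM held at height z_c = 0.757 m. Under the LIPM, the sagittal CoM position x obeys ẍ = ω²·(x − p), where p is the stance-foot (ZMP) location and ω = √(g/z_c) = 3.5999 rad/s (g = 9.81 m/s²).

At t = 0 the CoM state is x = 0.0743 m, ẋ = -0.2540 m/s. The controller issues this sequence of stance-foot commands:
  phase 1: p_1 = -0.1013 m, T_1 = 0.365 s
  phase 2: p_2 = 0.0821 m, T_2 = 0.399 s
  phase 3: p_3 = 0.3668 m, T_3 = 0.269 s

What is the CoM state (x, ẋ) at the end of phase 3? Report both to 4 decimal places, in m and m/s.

phase 1: p=-0.1013, T=0.365, ωT=1.313963, cosh=1.994823, sinh=1.726070; start (x,ẋ)=(0.074300, -0.254000) → end (x,ẋ)=(0.127204, 0.584437)
phase 2: p=0.0821, T=0.399, ωT=1.436360, cosh=2.221576, sinh=1.983785; start (x,ẋ)=(0.127204, 0.584437) → end (x,ẋ)=(0.504365, 1.620476)
phase 3: p=0.3668, T=0.269, ωT=0.968373, cosh=1.506678, sinh=1.126978; start (x,ẋ)=(0.504365, 1.620476) → end (x,ẋ)=(1.081369, 2.999637)

x = 1.0814, ẋ = 2.9996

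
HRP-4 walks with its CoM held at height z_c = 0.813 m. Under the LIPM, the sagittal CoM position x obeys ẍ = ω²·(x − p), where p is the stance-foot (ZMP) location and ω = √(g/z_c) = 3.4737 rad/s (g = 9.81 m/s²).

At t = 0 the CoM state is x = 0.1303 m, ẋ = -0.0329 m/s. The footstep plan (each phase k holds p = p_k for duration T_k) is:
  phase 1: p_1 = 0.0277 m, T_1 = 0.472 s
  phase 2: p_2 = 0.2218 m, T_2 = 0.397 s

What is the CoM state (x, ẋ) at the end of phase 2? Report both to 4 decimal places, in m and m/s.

x = 0.7676, ẋ = 2.0466

phase 1: p=0.0277, T=0.472, ωT=1.639586, cosh=2.673549, sinh=2.479489; start (x,ẋ)=(0.130300, -0.032900) → end (x,ẋ)=(0.278522, 0.795734)
phase 2: p=0.2218, T=0.397, ωT=1.379059, cosh=2.111489, sinh=1.859674; start (x,ẋ)=(0.278522, 0.795734) → end (x,ẋ)=(0.767572, 2.046608)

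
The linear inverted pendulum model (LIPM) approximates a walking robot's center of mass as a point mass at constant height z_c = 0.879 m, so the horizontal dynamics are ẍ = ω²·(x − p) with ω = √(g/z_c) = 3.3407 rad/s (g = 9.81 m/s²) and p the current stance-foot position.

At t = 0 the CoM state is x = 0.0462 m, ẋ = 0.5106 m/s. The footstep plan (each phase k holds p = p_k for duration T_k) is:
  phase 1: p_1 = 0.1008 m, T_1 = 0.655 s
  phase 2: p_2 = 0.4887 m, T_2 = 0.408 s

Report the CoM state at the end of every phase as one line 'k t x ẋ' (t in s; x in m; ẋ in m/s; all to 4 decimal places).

1 0.6550 0.5273 1.5024
2 1.0630 1.3902 3.3632

phase 1: p=0.1008, T=0.655, ωT=2.188159, cosh=4.515449, sinh=4.403326; start (x,ẋ)=(0.046200, 0.510600) → end (x,ẋ)=(0.527271, 1.502412)
phase 2: p=0.4887, T=0.408, ωT=1.363006, cosh=2.081906, sinh=1.826015; start (x,ẋ)=(0.527271, 1.502412) → end (x,ẋ)=(1.390213, 3.363167)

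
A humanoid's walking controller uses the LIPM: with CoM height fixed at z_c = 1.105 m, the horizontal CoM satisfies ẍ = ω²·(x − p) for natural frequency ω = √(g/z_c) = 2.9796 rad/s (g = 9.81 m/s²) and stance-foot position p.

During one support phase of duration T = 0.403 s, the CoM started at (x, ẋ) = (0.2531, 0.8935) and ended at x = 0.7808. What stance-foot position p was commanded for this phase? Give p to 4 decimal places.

p = 0.1612

ωT = 2.9796·0.403 = 1.200779; cosh(ωT) = 1.811832, sinh(ωT) = 1.510872
x(T) = p + (x₀−p)·cosh(ωT) + (ẋ₀/ω)·sinh(ωT) ⇒ p·(1 − cosh) = x(T) − x₀·cosh − (ẋ₀/ω)·sinh
numerator   = 0.7808 − (0.2531)·1.811832 − (0.8935/2.9796)·1.510872 = -0.130843
denominator = 1 − 1.811832 = -0.811832
p = -0.130843 / -0.811832 = 0.1612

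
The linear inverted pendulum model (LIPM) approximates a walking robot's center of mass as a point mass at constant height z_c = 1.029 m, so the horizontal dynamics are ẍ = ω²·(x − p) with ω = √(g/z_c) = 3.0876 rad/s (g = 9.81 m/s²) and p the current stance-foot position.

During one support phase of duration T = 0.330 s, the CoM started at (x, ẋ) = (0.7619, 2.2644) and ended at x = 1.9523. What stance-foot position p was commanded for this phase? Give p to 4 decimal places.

p = 0.2191

ωT = 3.0876·0.330 = 1.018908; cosh(ωT) = 1.565579, sinh(ωT) = 1.204590
x(T) = p + (x₀−p)·cosh(ωT) + (ẋ₀/ω)·sinh(ωT) ⇒ p·(1 − cosh) = x(T) − x₀·cosh − (ẋ₀/ω)·sinh
numerator   = 1.9523 − (0.7619)·1.565579 − (2.2644/3.0876)·1.204590 = -0.123942
denominator = 1 − 1.565579 = -0.565579
p = -0.123942 / -0.565579 = 0.2191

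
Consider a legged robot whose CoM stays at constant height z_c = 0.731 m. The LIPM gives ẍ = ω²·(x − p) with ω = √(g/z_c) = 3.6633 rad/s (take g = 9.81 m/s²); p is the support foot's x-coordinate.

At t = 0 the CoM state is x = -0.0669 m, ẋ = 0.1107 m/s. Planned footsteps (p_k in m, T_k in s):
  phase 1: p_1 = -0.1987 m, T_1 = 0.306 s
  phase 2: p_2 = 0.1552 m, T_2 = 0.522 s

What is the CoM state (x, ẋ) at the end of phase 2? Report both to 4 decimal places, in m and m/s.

x = 0.6159, ẋ = 1.8614

phase 1: p=-0.1987, T=0.306, ωT=1.120970, cosh=1.696896, sinh=1.370932; start (x,ẋ)=(-0.066900, 0.110700) → end (x,ẋ)=(0.066379, 0.849764)
phase 2: p=0.1552, T=0.522, ωT=1.912243, cosh=3.457999, sinh=3.310251; start (x,ẋ)=(0.066379, 0.849764) → end (x,ẋ)=(0.615924, 1.861395)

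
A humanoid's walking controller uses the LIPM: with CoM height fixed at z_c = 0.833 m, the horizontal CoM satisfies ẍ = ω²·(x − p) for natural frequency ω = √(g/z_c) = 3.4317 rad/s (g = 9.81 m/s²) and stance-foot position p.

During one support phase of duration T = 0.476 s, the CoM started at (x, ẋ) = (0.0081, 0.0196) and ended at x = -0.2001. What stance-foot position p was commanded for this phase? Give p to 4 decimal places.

ωT = 3.4317·0.476 = 1.633489; cosh(ωT) = 2.658481, sinh(ωT) = 2.463234
x(T) = p + (x₀−p)·cosh(ωT) + (ẋ₀/ω)·sinh(ωT) ⇒ p·(1 − cosh) = x(T) − x₀·cosh − (ẋ₀/ω)·sinh
numerator   = -0.2001 − (0.0081)·2.658481 − (0.0196/3.4317)·2.463234 = -0.235702
denominator = 1 − 2.658481 = -1.658481
p = -0.235702 / -1.658481 = 0.1421

p = 0.1421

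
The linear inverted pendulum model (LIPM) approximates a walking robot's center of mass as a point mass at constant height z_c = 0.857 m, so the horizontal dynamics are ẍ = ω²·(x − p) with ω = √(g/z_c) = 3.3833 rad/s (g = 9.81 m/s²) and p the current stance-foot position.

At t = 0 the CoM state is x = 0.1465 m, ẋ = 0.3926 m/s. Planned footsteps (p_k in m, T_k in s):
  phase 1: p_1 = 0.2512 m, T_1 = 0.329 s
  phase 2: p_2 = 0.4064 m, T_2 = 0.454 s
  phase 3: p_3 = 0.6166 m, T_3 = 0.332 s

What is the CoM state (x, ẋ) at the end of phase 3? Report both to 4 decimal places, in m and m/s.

phase 1: p=0.2512, T=0.329, ωT=1.113106, cosh=1.686167, sinh=1.357630; start (x,ẋ)=(0.146500, 0.392600) → end (x,ẋ)=(0.232198, 0.181074)
phase 2: p=0.4064, T=0.454, ωT=1.536018, cosh=2.430645, sinh=2.215409; start (x,ẋ)=(0.232198, 0.181074) → end (x,ẋ)=(0.101546, -0.865583)
phase 3: p=0.6166, T=0.332, ωT=1.123256, cosh=1.700034, sinh=1.374815; start (x,ẋ)=(0.101546, -0.865583) → end (x,ẋ)=(-0.610741, -3.867246)

x = -0.6107, ẋ = -3.8672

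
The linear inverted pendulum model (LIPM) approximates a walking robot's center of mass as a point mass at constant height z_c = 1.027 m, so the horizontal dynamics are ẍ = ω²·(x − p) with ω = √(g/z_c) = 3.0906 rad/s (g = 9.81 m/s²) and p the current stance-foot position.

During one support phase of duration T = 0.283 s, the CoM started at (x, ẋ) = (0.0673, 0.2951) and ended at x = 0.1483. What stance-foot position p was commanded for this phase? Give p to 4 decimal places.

ωT = 3.0906·0.283 = 0.874640; cosh(ωT) = 1.407512, sinh(ωT) = 0.990500
x(T) = p + (x₀−p)·cosh(ωT) + (ẋ₀/ω)·sinh(ωT) ⇒ p·(1 − cosh) = x(T) − x₀·cosh − (ẋ₀/ω)·sinh
numerator   = 0.1483 − (0.0673)·1.407512 − (0.2951/3.0906)·0.990500 = -0.041001
denominator = 1 − 1.407512 = -0.407512
p = -0.041001 / -0.407512 = 0.1006

p = 0.1006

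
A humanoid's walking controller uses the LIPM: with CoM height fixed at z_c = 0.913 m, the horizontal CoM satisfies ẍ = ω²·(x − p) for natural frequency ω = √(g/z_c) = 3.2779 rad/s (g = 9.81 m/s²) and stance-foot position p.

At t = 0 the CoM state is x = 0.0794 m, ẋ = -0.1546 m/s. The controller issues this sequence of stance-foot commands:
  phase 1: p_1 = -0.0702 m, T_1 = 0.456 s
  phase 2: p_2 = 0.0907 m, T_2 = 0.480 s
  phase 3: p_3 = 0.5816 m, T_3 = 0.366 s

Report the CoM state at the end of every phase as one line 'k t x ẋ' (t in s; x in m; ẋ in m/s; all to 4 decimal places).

phase 1: p=-0.0702, T=0.456, ωT=1.494722, cosh=2.341205, sinh=2.116894; start (x,ẋ)=(0.079400, -0.154600) → end (x,ẋ)=(0.180202, 0.676119)
phase 2: p=0.0907, T=0.480, ωT=1.573392, cosh=2.515160, sinh=2.307820; start (x,ẋ)=(0.180202, 0.676119) → end (x,ẋ)=(0.791837, 2.377616)
phase 3: p=0.5816, T=0.366, ωT=1.199711, cosh=1.810220, sinh=1.508939; start (x,ẋ)=(0.791837, 2.377616) → end (x,ẋ)=(2.056680, 5.343873)

1 0.4560 0.1802 0.6761
2 0.9360 0.7918 2.3776
3 1.3020 2.0567 5.3439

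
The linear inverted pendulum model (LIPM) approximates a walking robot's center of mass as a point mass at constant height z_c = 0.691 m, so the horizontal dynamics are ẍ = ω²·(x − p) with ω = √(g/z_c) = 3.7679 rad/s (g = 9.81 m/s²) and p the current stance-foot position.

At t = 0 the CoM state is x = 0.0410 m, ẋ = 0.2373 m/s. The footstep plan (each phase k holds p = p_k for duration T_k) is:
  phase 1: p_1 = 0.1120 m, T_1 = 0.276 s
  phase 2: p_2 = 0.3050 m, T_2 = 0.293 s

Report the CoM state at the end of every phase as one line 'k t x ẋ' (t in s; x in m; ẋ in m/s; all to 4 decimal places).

phase 1: p=0.1120, T=0.276, ωT=1.039940, cosh=1.591262, sinh=1.237786; start (x,ẋ)=(0.041000, 0.237300) → end (x,ẋ)=(0.076975, 0.046473)
phase 2: p=0.3050, T=0.293, ωT=1.103995, cosh=1.673867, sinh=1.342323; start (x,ẋ)=(0.076975, 0.046473) → end (x,ẋ)=(-0.060127, -1.075500)

1 0.2760 0.0770 0.0465
2 0.5690 -0.0601 -1.0755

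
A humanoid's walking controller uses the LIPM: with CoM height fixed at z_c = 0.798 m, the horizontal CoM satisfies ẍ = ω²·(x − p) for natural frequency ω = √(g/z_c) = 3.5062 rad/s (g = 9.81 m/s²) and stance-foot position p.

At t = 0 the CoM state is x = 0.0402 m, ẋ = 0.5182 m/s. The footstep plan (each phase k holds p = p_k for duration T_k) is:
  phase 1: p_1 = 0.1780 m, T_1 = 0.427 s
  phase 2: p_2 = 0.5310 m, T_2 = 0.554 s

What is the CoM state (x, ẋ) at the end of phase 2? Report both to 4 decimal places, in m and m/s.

phase 1: p=0.1780, T=0.427, ωT=1.497147, cosh=2.346345, sinh=2.122578; start (x,ẋ)=(0.040200, 0.518200) → end (x,ẋ)=(0.168381, 0.190343)
phase 2: p=0.5310, T=0.554, ωT=1.942435, cosh=3.559535, sinh=3.416180; start (x,ẋ)=(0.168381, 0.190343) → end (x,ẋ)=(-0.574299, -3.665851)

x = -0.5743, ẋ = -3.6659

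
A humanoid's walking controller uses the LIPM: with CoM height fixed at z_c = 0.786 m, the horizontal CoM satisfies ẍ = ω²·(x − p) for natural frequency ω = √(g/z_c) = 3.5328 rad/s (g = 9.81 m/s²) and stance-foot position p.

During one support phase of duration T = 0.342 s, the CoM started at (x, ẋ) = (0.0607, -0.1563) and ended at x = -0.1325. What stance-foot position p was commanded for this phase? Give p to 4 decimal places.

p = 0.2135

ωT = 3.5328·0.342 = 1.208218; cosh(ωT) = 1.823121, sinh(ωT) = 1.524392
x(T) = p + (x₀−p)·cosh(ωT) + (ẋ₀/ω)·sinh(ωT) ⇒ p·(1 − cosh) = x(T) − x₀·cosh − (ẋ₀/ω)·sinh
numerator   = -0.1325 − (0.0607)·1.823121 − (-0.1563/3.5328)·1.524392 = -0.175721
denominator = 1 − 1.823121 = -0.823121
p = -0.175721 / -0.823121 = 0.2135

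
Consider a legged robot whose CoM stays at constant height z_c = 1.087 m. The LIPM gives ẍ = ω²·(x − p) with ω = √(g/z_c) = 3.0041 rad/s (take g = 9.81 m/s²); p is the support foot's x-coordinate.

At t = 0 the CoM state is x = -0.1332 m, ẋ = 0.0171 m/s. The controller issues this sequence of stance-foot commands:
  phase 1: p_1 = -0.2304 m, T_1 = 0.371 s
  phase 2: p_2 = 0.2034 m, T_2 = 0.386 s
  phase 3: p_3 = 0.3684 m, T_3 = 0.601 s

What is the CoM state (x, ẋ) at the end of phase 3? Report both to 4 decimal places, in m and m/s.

phase 1: p=-0.2304, T=0.371, ωT=1.114521, cosh=1.688090, sinh=1.360018; start (x,ẋ)=(-0.133200, 0.017100) → end (x,ẋ)=(-0.058576, 0.425990)
phase 2: p=0.2034, T=0.386, ωT=1.159583, cosh=1.751110, sinh=1.437493; start (x,ẋ)=(-0.058576, 0.425990) → end (x,ẋ)=(-0.051509, -0.385356)
phase 3: p=0.3684, T=0.601, ωT=1.805464, cosh=3.123596, sinh=2.959198; start (x,ẋ)=(-0.051509, -0.385356) → end (x,ẋ)=(-1.322820, -4.936567)

x = -1.3228, ẋ = -4.9366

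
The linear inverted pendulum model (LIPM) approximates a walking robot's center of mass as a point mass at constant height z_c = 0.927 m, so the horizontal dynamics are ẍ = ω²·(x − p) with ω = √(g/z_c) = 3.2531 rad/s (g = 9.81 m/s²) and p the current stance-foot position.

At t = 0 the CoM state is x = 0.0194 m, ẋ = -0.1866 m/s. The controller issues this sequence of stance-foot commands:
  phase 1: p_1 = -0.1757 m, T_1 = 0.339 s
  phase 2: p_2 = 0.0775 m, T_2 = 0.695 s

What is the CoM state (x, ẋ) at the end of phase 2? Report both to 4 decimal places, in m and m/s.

phase 1: p=-0.1757, T=0.339, ωT=1.102801, cosh=1.672266, sinh=1.340326; start (x,ẋ)=(0.019400, -0.186600) → end (x,ẋ)=(0.073677, 0.538633)
phase 2: p=0.0775, T=0.695, ωT=2.260904, cosh=4.848009, sinh=4.743752; start (x,ẋ)=(0.073677, 0.538633) → end (x,ẋ)=(0.844415, 2.552303)

x = 0.8444, ẋ = 2.5523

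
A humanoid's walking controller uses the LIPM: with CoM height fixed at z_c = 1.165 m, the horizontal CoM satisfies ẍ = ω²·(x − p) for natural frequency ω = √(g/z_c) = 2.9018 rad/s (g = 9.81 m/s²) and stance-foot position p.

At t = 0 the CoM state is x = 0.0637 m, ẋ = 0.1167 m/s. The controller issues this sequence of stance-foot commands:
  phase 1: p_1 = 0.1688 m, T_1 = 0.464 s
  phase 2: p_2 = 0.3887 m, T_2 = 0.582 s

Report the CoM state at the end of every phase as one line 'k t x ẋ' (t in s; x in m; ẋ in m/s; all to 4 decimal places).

1 0.4640 0.0252 -0.3070
2 1.0460 -0.9053 -3.6168

phase 1: p=0.1688, T=0.464, ωT=1.346435, cosh=2.051933, sinh=1.791767; start (x,ẋ)=(0.063700, 0.116700) → end (x,ẋ)=(0.025200, -0.306991)
phase 2: p=0.3887, T=0.582, ωT=1.688848, cosh=2.798986, sinh=2.614253; start (x,ẋ)=(0.025200, -0.306991) → end (x,ẋ)=(-0.905301, -3.616786)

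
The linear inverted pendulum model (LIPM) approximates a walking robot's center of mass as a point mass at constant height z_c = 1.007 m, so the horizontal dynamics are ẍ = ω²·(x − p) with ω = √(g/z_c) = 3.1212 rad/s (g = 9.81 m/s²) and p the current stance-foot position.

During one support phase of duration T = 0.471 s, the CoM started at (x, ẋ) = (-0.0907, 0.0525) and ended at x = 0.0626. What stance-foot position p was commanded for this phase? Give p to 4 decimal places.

ωT = 3.1212·0.471 = 1.470085; cosh(ωT) = 2.289756, sinh(ωT) = 2.059850
x(T) = p + (x₀−p)·cosh(ωT) + (ẋ₀/ω)·sinh(ωT) ⇒ p·(1 − cosh) = x(T) − x₀·cosh − (ẋ₀/ω)·sinh
numerator   = 0.0626 − (-0.0907)·2.289756 − (0.0525/3.1212)·2.059850 = 0.235633
denominator = 1 − 2.289756 = -1.289756
p = 0.235633 / -1.289756 = -0.1827

p = -0.1827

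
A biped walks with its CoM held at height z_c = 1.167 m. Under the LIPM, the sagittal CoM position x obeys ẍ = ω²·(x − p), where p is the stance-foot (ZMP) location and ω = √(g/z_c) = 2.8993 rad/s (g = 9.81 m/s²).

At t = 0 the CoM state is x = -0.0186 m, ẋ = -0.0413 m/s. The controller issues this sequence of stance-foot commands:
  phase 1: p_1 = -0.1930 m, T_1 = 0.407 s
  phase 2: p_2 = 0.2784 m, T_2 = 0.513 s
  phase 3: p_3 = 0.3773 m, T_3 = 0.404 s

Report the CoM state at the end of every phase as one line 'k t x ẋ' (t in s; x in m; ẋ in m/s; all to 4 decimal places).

1 0.4070 0.0966 0.6715
2 0.9200 0.3419 0.4550
3 1.3240 0.5435 0.6548

phase 1: p=-0.1930, T=0.407, ωT=1.180015, cosh=1.780849, sinh=1.473575; start (x,ẋ)=(-0.018600, -0.041300) → end (x,ẋ)=(0.096589, 0.671546)
phase 2: p=0.2784, T=0.513, ωT=1.487341, cosh=2.325643, sinh=2.099670; start (x,ẋ)=(0.096589, 0.671546) → end (x,ẋ)=(0.341906, 0.454990)
phase 3: p=0.3773, T=0.404, ωT=1.171317, cosh=1.768099, sinh=1.458141; start (x,ẋ)=(0.341906, 0.454990) → end (x,ẋ)=(0.543547, 0.654836)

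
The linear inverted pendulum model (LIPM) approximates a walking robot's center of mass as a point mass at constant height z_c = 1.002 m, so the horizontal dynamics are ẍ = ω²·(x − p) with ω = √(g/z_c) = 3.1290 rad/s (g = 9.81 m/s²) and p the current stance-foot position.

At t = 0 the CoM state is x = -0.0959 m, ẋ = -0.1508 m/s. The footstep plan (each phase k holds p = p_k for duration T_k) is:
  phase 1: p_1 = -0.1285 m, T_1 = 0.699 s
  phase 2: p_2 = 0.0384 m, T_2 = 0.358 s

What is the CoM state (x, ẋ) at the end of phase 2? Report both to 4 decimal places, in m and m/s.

phase 1: p=-0.1285, T=0.699, ωT=2.187171, cosh=4.511102, sinh=4.398869; start (x,ẋ)=(-0.095900, -0.150800) → end (x,ẋ)=(-0.193439, -0.231566)
phase 2: p=0.0384, T=0.358, ωT=1.120182, cosh=1.695816, sinh=1.369596; start (x,ẋ)=(-0.193439, -0.231566) → end (x,ẋ)=(-0.456114, -1.386229)

x = -0.4561, ẋ = -1.3862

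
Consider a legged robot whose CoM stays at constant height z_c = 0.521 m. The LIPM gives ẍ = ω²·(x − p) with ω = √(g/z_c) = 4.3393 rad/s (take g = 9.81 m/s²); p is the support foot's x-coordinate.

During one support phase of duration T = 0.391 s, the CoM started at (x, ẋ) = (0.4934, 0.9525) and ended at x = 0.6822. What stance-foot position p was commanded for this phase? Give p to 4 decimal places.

ωT = 4.3393·0.391 = 1.696666; cosh(ωT) = 2.819511, sinh(ωT) = 2.636218
x(T) = p + (x₀−p)·cosh(ωT) + (ẋ₀/ω)·sinh(ωT) ⇒ p·(1 − cosh) = x(T) − x₀·cosh − (ẋ₀/ω)·sinh
numerator   = 0.6822 − (0.4934)·2.819511 − (0.9525/4.3393)·2.636218 = -1.287611
denominator = 1 − 2.819511 = -1.819511
p = -1.287611 / -1.819511 = 0.7077

p = 0.7077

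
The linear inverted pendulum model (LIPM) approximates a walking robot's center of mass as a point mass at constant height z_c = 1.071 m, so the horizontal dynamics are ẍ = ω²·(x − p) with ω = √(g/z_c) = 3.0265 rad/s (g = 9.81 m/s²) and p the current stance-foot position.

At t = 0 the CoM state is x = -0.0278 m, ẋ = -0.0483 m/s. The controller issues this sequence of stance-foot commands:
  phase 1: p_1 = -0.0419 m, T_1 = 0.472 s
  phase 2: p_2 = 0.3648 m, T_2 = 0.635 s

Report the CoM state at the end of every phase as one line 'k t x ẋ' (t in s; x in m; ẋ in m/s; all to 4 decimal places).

phase 1: p=-0.0419, T=0.472, ωT=1.428508, cosh=2.206068, sinh=1.966401; start (x,ẋ)=(-0.027800, -0.048300) → end (x,ẋ)=(-0.042176, -0.022640)
phase 2: p=0.3648, T=0.635, ωT=1.921828, cosh=3.489887, sinh=3.343548; start (x,ẋ)=(-0.042176, -0.022640) → end (x,ẋ)=(-1.080513, -4.197304)

1 0.4720 -0.0422 -0.0226
2 1.1070 -1.0805 -4.1973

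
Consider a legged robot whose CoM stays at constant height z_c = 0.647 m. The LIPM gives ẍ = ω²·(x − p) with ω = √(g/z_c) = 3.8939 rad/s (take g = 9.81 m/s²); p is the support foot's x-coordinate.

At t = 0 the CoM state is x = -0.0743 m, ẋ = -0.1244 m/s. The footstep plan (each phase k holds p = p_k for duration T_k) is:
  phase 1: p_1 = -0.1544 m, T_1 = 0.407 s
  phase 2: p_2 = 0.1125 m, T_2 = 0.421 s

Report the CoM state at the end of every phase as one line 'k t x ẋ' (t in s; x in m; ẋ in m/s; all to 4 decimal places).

phase 1: p=-0.1544, T=0.407, ωT=1.584817, cosh=2.541693, sinh=2.336707; start (x,ẋ)=(-0.074300, -0.124400) → end (x,ẋ)=(-0.025462, 0.412636)
phase 2: p=0.1125, T=0.421, ωT=1.639332, cosh=2.672918, sinh=2.478808; start (x,ẋ)=(-0.025462, 0.412636) → end (x,ẋ)=(0.006417, -0.228701)

1 0.4070 -0.0255 0.4126
2 0.8280 0.0064 -0.2287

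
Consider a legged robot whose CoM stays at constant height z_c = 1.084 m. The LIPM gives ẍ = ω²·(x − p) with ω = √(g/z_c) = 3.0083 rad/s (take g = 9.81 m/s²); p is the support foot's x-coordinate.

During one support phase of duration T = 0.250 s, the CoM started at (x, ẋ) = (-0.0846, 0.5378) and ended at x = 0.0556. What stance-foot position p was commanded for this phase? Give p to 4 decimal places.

p = -0.0600

ωT = 3.0083·0.250 = 0.752075; cosh(ωT) = 1.296392, sinh(ωT) = 0.825005
x(T) = p + (x₀−p)·cosh(ωT) + (ẋ₀/ω)·sinh(ωT) ⇒ p·(1 − cosh) = x(T) − x₀·cosh − (ẋ₀/ω)·sinh
numerator   = 0.0556 − (-0.0846)·1.296392 − (0.5378/3.0083)·0.825005 = 0.017787
denominator = 1 − 1.296392 = -0.296392
p = 0.017787 / -0.296392 = -0.0600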